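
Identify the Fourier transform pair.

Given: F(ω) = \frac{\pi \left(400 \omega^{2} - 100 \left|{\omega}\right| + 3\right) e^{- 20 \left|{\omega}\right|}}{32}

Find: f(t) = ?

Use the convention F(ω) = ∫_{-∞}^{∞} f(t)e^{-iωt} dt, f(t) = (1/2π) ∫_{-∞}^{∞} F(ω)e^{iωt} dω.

f(t) = \frac{5 t^{4}}{\left(t^{2} + 400\right)^{3}}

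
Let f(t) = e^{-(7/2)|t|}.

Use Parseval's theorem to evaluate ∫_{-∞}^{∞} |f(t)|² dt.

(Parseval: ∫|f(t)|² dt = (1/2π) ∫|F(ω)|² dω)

∫|f(t)|² dt = \frac{2}{7}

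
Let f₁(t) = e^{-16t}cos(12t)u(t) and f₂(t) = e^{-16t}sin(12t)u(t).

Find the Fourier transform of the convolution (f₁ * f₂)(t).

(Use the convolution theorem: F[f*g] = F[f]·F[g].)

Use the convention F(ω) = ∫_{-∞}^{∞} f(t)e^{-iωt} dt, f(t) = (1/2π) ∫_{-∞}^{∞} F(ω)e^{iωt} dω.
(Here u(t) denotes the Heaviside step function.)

F[f₁*f₂](ω) = \frac{12 \left(i \omega + 16\right)}{\left(\left(i \omega + 16\right)^{2} + 144\right)^{2}}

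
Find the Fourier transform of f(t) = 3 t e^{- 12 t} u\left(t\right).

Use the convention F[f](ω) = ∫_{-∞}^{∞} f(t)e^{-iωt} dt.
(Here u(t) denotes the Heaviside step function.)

F(ω) = \frac{3}{\left(i \omega + 12\right)^{2}}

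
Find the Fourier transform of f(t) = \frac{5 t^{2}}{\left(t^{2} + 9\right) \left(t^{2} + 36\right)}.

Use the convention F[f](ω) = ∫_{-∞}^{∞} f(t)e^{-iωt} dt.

F(ω) = \frac{5 \pi \left(2 - e^{3 \left|{\omega}\right|}\right) e^{- 6 \left|{\omega}\right|}}{9}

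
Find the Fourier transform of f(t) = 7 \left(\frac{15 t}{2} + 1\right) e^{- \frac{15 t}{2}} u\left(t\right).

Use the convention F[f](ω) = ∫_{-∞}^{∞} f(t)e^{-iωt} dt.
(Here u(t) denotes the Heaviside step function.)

F(ω) = \frac{28 \left(- i \omega - 15\right)}{4 \omega^{2} - 60 i \omega - 225}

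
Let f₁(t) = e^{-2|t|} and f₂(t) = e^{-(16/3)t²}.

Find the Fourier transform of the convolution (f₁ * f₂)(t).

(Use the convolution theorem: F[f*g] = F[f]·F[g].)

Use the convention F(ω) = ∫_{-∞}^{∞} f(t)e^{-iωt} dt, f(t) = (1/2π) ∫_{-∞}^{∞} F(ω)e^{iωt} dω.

F[f₁*f₂](ω) = \frac{\sqrt{3} \sqrt{\pi} e^{- \frac{3 \omega^{2}}{64}}}{\omega^{2} + 4}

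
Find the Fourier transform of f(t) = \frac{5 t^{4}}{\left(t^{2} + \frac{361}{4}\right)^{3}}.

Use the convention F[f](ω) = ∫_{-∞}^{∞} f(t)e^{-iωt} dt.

F(ω) = \frac{5 \pi \left(361 \omega^{2} - 190 \left|{\omega}\right| + 12\right) e^{- \frac{19 \left|{\omega}\right|}{2}}}{304}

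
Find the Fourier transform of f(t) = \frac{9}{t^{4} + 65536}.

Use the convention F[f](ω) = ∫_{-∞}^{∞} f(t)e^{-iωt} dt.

F(ω) = \frac{9 \pi e^{- 8 \sqrt{2} \left|{\omega}\right|} \sin{\left(8 \sqrt{2} \left|{\omega}\right| + \frac{\pi}{4} \right)}}{4096}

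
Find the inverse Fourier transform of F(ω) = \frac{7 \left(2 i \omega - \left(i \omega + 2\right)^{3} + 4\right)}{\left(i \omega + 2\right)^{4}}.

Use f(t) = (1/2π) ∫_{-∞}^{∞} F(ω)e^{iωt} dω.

f(t) = 7 \left(t^{2} - 1\right) e^{- 2 t} u\left(t\right)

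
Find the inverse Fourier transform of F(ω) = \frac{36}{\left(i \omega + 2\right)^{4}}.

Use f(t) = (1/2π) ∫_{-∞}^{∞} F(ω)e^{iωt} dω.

f(t) = 6 t^{3} e^{- 2 t} u\left(t\right)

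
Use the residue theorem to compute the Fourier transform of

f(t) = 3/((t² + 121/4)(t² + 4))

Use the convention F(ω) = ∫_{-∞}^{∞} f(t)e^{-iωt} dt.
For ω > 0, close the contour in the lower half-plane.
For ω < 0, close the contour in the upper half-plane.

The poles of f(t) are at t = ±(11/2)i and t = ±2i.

Let g(z) = f(z)e^{-iωz}; for large |z| the factor e^{-iωz} decays in the lower half-plane when ω > 0 and in the upper half-plane when ω < 0.

Case ω > 0 (lower half-plane, clockwise contour ⇒ F(ω) = -2πi·ΣRes):
  Res_{z = - \frac{11 i}{2}} g(z) = - \frac{4 i e^{- \frac{11 \omega}{2}}}{385}
  Res_{z = - 2 i} g(z) = \frac{i e^{- 2 \omega}}{35}
  F(ω) = -2πi·ΣRes = \frac{2 \pi e^{- 2 \omega}}{35} - \frac{8 \pi e^{- \frac{11 \omega}{2}}}{385}

Case ω < 0 (upper half-plane, counterclockwise contour ⇒ F(ω) = +2πi·ΣRes):
  Res_{z = \frac{11 i}{2}} g(z) = \frac{4 i e^{\frac{11 \omega}{2}}}{385}
  Res_{z = 2 i} g(z) = - \frac{i e^{2 \omega}}{35}
  F(ω) = 2πi·ΣRes = \frac{2 \pi \left(- 4 e^{\frac{11 \omega}{2}} + 11 e^{2 \omega}\right)}{385}

Both cases combine into a single formula in |ω|:

F(ω) = \frac{2 \pi e^{- 2 \left|{\omega}\right|}}{35} - \frac{8 \pi e^{- \frac{11 \left|{\omega}\right|}{2}}}{385}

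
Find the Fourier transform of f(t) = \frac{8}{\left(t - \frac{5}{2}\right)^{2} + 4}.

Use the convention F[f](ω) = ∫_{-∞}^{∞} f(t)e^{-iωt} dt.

F(ω) = 4 \pi e^{- \frac{5 i \omega}{2} - 2 \left|{\omega}\right|}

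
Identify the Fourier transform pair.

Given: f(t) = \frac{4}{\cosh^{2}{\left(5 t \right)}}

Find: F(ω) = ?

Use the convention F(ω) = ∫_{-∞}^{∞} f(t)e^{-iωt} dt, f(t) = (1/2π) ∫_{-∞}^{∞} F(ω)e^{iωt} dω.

F(ω) = \frac{4 \pi \omega}{25 \sinh{\left(\frac{\pi \omega}{10} \right)}}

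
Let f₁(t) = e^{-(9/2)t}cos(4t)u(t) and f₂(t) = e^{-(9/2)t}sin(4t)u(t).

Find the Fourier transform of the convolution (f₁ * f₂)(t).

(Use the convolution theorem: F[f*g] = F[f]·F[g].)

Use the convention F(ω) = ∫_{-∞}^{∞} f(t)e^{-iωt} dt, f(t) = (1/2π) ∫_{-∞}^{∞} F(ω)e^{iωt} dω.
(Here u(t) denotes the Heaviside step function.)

F[f₁*f₂](ω) = \frac{32 \left(2 i \omega + 9\right)}{\left(\left(2 i \omega + 9\right)^{2} + 64\right)^{2}}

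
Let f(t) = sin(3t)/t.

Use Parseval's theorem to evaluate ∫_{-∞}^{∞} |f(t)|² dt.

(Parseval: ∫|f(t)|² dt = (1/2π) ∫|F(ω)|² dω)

∫|f(t)|² dt = 3 \pi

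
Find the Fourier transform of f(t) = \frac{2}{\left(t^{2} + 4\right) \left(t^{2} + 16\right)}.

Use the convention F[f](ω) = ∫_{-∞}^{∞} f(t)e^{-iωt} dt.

F(ω) = \frac{\pi \left(2 e^{2 \left|{\omega}\right|} - 1\right) e^{- 4 \left|{\omega}\right|}}{24}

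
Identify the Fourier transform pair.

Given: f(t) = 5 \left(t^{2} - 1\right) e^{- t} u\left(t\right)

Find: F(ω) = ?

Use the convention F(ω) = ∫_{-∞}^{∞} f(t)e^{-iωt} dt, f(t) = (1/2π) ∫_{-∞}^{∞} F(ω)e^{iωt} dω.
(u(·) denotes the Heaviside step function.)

F(ω) = \frac{5 \left(2 i \omega - \left(i \omega + 1\right)^{3} + 2\right)}{\left(i \omega + 1\right)^{4}}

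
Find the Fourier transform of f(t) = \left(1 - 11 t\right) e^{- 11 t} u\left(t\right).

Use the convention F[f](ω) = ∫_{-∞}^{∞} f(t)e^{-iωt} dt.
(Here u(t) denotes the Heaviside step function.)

F(ω) = \frac{i \omega}{- \omega^{2} + 22 i \omega + 121}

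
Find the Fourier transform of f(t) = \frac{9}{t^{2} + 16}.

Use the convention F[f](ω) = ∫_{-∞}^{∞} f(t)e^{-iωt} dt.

F(ω) = \frac{9 \pi e^{- 4 \left|{\omega}\right|}}{4}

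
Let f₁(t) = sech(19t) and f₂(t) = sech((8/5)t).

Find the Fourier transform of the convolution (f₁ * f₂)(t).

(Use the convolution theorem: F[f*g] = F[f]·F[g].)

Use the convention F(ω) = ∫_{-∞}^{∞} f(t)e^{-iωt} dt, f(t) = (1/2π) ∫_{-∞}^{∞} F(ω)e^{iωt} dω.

F[f₁*f₂](ω) = \frac{5 \pi^{2}}{152 \cosh{\left(\frac{\pi \omega}{38} \right)} \cosh{\left(\frac{5 \pi \omega}{16} \right)}}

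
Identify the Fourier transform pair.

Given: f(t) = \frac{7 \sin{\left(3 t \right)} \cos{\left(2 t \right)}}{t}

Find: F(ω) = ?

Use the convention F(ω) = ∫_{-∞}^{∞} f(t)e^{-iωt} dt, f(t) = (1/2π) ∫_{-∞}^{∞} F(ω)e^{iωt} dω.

F(ω) = \begin{cases} 7 \pi & \text{for}\: \omega > -1 \wedge \omega < 1 \\\frac{7 \pi}{2} & \text{for}\: \omega > -5 \wedge \omega < 5 \\0 & \text{otherwise} \end{cases}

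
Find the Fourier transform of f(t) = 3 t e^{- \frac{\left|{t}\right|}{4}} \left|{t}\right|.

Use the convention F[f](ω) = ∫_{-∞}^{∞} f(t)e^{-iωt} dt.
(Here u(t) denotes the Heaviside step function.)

F(ω) = \frac{3072 i \omega \left(16 \omega^{2} - 3\right)}{\left(16 \omega^{2} + 1\right)^{3}}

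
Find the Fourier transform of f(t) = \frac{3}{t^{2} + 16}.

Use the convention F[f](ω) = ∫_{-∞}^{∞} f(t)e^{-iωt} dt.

F(ω) = \frac{3 \pi e^{- 4 \left|{\omega}\right|}}{4}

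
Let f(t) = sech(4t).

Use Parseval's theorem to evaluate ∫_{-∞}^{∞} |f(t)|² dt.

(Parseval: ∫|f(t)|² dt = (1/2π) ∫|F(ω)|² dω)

∫|f(t)|² dt = \frac{1}{2}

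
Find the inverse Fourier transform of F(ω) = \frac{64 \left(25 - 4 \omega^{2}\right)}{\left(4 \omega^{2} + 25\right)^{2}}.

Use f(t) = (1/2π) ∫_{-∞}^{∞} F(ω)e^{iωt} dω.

f(t) = 8 e^{- \frac{5 \left|{t}\right|}{2}} \left|{t}\right|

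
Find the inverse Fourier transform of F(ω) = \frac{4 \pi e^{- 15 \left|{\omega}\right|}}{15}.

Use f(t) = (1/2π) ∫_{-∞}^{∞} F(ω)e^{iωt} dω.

f(t) = \frac{4}{t^{2} + 225}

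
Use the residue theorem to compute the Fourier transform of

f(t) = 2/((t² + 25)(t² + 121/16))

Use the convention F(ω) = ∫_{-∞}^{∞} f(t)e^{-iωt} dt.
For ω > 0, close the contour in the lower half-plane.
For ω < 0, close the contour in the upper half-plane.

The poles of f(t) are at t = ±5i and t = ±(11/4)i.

Let g(z) = f(z)e^{-iωz}; for large |z| the factor e^{-iωz} decays in the lower half-plane when ω > 0 and in the upper half-plane when ω < 0.

Case ω > 0 (lower half-plane, clockwise contour ⇒ F(ω) = -2πi·ΣRes):
  Res_{z = - 5 i} g(z) = - \frac{16 i e^{- 5 \omega}}{1395}
  Res_{z = - \frac{11 i}{4}} g(z) = \frac{64 i e^{- \frac{11 \omega}{4}}}{3069}
  F(ω) = -2πi·ΣRes = - \frac{32 \pi e^{- 5 \omega}}{1395} + \frac{128 \pi e^{- \frac{11 \omega}{4}}}{3069}

Case ω < 0 (upper half-plane, counterclockwise contour ⇒ F(ω) = +2πi·ΣRes):
  Res_{z = 5 i} g(z) = \frac{16 i e^{5 \omega}}{1395}
  Res_{z = \frac{11 i}{4}} g(z) = - \frac{64 i e^{\frac{11 \omega}{4}}}{3069}
  F(ω) = 2πi·ΣRes = \frac{32 \pi \left(20 e^{\frac{11 \omega}{4}} - 11 e^{5 \omega}\right)}{15345}

Both cases combine into a single formula in |ω|:

F(ω) = - \frac{32 \pi e^{- 5 \left|{\omega}\right|}}{1395} + \frac{128 \pi e^{- \frac{11 \left|{\omega}\right|}{4}}}{3069}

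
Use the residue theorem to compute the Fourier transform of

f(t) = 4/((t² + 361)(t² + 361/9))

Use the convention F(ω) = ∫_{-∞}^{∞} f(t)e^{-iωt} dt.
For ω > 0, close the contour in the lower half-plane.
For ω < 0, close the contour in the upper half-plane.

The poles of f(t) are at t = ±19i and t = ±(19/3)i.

Let g(z) = f(z)e^{-iωz}; for large |z| the factor e^{-iωz} decays in the lower half-plane when ω > 0 and in the upper half-plane when ω < 0.

Case ω > 0 (lower half-plane, clockwise contour ⇒ F(ω) = -2πi·ΣRes):
  Res_{z = - 19 i} g(z) = - \frac{9 i e^{- 19 \omega}}{27436}
  Res_{z = - \frac{19 i}{3}} g(z) = \frac{27 i e^{- \frac{19 \omega}{3}}}{27436}
  F(ω) = -2πi·ΣRes = - \frac{9 \pi e^{- 19 \omega}}{13718} + \frac{27 \pi e^{- \frac{19 \omega}{3}}}{13718}

Case ω < 0 (upper half-plane, counterclockwise contour ⇒ F(ω) = +2πi·ΣRes):
  Res_{z = 19 i} g(z) = \frac{9 i e^{19 \omega}}{27436}
  Res_{z = \frac{19 i}{3}} g(z) = - \frac{27 i e^{\frac{19 \omega}{3}}}{27436}
  F(ω) = 2πi·ΣRes = \frac{9 \pi \left(3 e^{\frac{19 \omega}{3}} - e^{19 \omega}\right)}{13718}

Both cases combine into a single formula in |ω|:

F(ω) = - \frac{9 \pi e^{- 19 \left|{\omega}\right|}}{13718} + \frac{27 \pi e^{- \frac{19 \left|{\omega}\right|}{3}}}{13718}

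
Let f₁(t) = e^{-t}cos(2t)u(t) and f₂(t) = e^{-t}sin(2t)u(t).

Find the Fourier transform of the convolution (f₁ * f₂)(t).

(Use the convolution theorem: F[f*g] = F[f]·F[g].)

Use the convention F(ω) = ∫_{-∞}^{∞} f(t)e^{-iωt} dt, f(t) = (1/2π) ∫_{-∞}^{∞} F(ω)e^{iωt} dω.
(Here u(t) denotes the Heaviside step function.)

F[f₁*f₂](ω) = \frac{2 \left(i \omega + 1\right)}{\left(\left(i \omega + 1\right)^{2} + 4\right)^{2}}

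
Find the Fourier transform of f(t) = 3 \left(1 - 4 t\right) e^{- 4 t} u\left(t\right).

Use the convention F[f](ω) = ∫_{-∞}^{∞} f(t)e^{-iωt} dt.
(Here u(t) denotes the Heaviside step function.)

F(ω) = \frac{3 i \omega}{- \omega^{2} + 8 i \omega + 16}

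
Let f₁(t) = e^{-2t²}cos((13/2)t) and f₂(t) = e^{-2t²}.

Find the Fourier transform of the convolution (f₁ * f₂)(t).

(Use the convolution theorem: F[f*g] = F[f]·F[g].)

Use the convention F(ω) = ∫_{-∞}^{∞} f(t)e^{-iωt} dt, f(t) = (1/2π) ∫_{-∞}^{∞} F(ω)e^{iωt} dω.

F[f₁*f₂](ω) = \frac{\pi \left(e^{\frac{13 \omega}{4}} + 1\right) e^{- \frac{\omega^{2}}{4} - \frac{13 \omega}{8} - \frac{169}{32}}}{4}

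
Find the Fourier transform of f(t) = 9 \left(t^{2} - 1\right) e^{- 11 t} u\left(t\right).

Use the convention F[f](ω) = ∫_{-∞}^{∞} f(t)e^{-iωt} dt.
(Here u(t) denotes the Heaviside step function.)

F(ω) = \frac{9 \left(2 i \omega - \left(i \omega + 11\right)^{3} + 22\right)}{\left(i \omega + 11\right)^{4}}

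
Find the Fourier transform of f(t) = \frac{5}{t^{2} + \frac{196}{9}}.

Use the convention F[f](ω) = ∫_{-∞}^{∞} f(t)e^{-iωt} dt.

F(ω) = \frac{15 \pi e^{- \frac{14 \left|{\omega}\right|}{3}}}{14}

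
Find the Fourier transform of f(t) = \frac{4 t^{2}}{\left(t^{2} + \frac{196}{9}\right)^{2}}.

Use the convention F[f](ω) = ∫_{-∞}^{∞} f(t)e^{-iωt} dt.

F(ω) = \frac{\pi \left(3 - 14 \left|{\omega}\right|\right) e^{- \frac{14 \left|{\omega}\right|}{3}}}{7}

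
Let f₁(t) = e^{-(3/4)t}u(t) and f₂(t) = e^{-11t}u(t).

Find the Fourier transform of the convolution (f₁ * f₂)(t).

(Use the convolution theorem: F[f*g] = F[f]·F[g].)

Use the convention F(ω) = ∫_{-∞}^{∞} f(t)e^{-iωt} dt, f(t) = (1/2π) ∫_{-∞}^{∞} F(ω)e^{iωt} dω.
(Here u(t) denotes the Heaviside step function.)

F[f₁*f₂](ω) = \frac{4}{\left(i \omega + 11\right) \left(4 i \omega + 3\right)}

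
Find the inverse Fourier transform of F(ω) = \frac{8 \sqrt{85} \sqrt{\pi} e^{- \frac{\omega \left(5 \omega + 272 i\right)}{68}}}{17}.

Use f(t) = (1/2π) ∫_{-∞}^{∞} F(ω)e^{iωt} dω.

f(t) = 8 e^{- \frac{17 \left(t - 4\right)^{2}}{5}}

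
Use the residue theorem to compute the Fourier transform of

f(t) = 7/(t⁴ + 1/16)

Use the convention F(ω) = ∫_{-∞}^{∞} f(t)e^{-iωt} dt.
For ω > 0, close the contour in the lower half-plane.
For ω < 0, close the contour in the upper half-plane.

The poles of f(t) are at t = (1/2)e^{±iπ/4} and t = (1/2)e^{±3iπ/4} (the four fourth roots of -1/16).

Let g(z) = f(z)e^{-iωz}; for large |z| the factor e^{-iωz} decays in the lower half-plane when ω > 0 and in the upper half-plane when ω < 0.

Case ω > 0 (lower half-plane, clockwise contour ⇒ F(ω) = -2πi·ΣRes):
  Res_{z = - \frac{\sqrt{2}}{4} - \frac{\sqrt{2} i}{4}} g(z) = \sqrt{2} \left(7 + 7 i\right) e^{\frac{\sqrt{2} \omega \left(-1 + i\right)}{4}}
  Res_{z = \frac{\sqrt{2}}{4} - \frac{\sqrt{2} i}{4}} g(z) = \sqrt{2} \left(-7 + 7 i\right) e^{- \frac{\sqrt{2} \omega \left(1 + i\right)}{4}}
  F(ω) = -2πi·ΣRes = 14 \sqrt{2} \pi \left(\left(1 - i\right) e^{\frac{\sqrt{2} i \omega}{2}} + 1 + i\right) e^{- \frac{\sqrt{2} \omega \left(1 + i\right)}{4}} = 56 \pi e^{- \frac{\sqrt{2} \omega}{4}} \sin{\left(\frac{\sqrt{2} \omega}{4} + \frac{\pi}{4} \right)}

Case ω < 0 (upper half-plane, counterclockwise contour ⇒ F(ω) = +2πi·ΣRes):
  Res_{z = \frac{\sqrt{2}}{4} + \frac{\sqrt{2} i}{4}} g(z) = \sqrt{2} \left(-7 - 7 i\right) e^{\frac{\sqrt{2} \omega \left(1 - i\right)}{4}}
  Res_{z = - \frac{\sqrt{2}}{4} + \frac{\sqrt{2} i}{4}} g(z) = \sqrt{2} \left(7 - 7 i\right) e^{\frac{\sqrt{2} \omega \left(1 + i\right)}{4}}
  F(ω) = 2πi·ΣRes = - 14 \sqrt{2} i \pi \left(\left(1 + i\right) e^{\frac{\sqrt{2} \omega \left(1 - i\right)}{4}} - \left(1 - i\right) e^{\frac{\sqrt{2} \omega \left(1 + i\right)}{4}}\right) = 56 \pi e^{\frac{\sqrt{2} \omega}{4}} \cos{\left(\frac{\sqrt{2} \omega}{4} + \frac{\pi}{4} \right)}

Both cases combine into a single formula in |ω|:

F(ω) = 56 \pi e^{- \frac{\sqrt{2} \left|{\omega}\right|}{4}} \sin{\left(\frac{\sqrt{2} \left|{\omega}\right|}{4} + \frac{\pi}{4} \right)}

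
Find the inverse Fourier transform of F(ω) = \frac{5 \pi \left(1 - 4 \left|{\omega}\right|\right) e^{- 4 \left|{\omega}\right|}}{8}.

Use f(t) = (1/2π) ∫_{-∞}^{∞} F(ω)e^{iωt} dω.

f(t) = \frac{5 t^{2}}{\left(t^{2} + 16\right)^{2}}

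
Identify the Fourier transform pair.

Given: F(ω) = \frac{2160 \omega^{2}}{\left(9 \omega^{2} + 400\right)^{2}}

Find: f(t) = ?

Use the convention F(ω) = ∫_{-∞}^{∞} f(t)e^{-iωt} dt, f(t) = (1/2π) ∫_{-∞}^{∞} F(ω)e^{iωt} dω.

f(t) = \left(1 - \frac{20 \left|{t}\right|}{3}\right) e^{- \frac{20 \left|{t}\right|}{3}}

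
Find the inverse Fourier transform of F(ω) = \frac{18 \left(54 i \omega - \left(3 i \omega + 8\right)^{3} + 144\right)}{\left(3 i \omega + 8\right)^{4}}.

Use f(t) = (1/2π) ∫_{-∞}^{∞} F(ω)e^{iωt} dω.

f(t) = 6 \left(t^{2} - 1\right) e^{- \frac{8 t}{3}} u\left(t\right)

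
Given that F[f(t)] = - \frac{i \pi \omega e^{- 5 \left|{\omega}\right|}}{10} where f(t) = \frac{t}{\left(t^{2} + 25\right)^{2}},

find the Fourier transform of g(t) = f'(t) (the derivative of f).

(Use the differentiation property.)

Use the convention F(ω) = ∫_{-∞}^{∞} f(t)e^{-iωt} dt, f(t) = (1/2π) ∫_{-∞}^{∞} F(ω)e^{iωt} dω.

F[g](ω) = \frac{\pi \omega^{2} e^{- 5 \left|{\omega}\right|}}{10}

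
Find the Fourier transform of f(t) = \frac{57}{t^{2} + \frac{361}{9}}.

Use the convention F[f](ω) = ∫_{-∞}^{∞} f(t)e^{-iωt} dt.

F(ω) = 9 \pi e^{- \frac{19 \left|{\omega}\right|}{3}}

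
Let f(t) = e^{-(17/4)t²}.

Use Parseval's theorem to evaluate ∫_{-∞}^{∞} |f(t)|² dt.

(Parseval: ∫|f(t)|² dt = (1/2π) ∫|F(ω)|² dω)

∫|f(t)|² dt = \frac{\sqrt{34} \sqrt{\pi}}{17}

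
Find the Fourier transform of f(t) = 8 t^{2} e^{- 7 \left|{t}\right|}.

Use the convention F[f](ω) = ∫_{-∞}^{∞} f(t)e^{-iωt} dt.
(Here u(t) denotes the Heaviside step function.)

F(ω) = \frac{224 \left(49 - 3 \omega^{2}\right)}{\left(\omega^{2} + 49\right)^{3}}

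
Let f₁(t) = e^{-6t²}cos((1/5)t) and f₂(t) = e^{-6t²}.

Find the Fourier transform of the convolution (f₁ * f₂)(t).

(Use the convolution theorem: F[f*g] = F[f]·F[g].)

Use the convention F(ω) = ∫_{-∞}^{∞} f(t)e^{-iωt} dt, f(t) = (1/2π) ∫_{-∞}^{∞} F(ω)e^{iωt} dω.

F[f₁*f₂](ω) = \frac{\pi \left(e^{\frac{\omega}{30}} + 1\right) e^{- \frac{\omega^{2}}{12} - \frac{\omega}{60} - \frac{1}{600}}}{12}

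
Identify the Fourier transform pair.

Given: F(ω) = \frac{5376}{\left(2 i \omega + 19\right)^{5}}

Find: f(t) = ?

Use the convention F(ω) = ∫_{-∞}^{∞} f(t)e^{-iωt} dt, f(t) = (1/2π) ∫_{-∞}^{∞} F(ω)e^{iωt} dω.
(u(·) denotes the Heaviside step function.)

f(t) = 7 t^{4} e^{- \frac{19 t}{2}} u\left(t\right)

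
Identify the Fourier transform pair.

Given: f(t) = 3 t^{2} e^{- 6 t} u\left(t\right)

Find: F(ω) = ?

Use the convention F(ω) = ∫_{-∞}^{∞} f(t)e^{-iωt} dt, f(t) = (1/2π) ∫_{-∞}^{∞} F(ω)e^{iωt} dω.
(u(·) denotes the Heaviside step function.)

F(ω) = \frac{6}{\left(i \omega + 6\right)^{3}}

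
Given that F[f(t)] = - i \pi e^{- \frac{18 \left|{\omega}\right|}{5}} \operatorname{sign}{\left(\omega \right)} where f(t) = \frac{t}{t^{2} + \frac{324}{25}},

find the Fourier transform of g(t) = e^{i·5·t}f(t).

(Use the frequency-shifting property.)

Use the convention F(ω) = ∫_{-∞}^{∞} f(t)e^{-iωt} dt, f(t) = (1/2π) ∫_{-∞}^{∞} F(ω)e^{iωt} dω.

F[g](ω) = - i \pi e^{- \frac{18 \left|{\omega - 5}\right|}{5}} \operatorname{sign}{\left(\omega - 5 \right)}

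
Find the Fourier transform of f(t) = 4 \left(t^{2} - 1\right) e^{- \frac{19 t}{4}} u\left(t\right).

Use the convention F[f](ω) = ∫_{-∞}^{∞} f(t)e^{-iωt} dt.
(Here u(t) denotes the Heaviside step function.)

F(ω) = \frac{16 \left(128 i \omega - \left(4 i \omega + 19\right)^{3} + 608\right)}{\left(4 i \omega + 19\right)^{4}}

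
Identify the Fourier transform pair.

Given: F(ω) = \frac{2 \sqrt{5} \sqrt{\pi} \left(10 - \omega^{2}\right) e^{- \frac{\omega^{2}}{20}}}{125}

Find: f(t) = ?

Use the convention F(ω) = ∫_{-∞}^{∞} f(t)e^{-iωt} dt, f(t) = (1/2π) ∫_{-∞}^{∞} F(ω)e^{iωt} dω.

f(t) = 8 t^{2} e^{- 5 t^{2}}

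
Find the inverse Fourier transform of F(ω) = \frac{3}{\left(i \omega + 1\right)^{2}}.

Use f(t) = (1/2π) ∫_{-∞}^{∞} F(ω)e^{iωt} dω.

f(t) = 3 t e^{- t} u\left(t\right)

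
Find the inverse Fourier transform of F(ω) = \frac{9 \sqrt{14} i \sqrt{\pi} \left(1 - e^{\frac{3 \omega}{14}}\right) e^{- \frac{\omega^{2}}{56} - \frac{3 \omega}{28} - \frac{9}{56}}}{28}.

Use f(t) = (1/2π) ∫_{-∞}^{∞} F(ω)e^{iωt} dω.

f(t) = 9 e^{- 14 t^{2}} \sin{\left(3 t \right)}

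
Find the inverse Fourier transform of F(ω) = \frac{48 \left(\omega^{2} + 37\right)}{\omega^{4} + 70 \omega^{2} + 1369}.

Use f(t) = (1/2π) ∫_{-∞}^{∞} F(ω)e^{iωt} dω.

f(t) = 4 e^{- 6 \left|{t}\right|} \cos{\left(\left|{t}\right| \right)}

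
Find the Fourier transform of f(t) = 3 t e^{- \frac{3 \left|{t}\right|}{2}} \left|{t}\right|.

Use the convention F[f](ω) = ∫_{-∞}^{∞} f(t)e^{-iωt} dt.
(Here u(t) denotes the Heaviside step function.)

F(ω) = \frac{192 i \omega \left(4 \omega^{2} - 27\right)}{\left(4 \omega^{2} + 9\right)^{3}}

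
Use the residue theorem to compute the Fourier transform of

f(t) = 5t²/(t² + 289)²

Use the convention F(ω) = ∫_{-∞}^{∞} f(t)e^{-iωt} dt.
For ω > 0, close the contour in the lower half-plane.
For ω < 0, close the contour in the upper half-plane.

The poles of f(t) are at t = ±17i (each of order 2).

Let g(z) = f(z)e^{-iωz}; for large |z| the factor e^{-iωz} decays in the lower half-plane when ω > 0 and in the upper half-plane when ω < 0.

Case ω > 0 (lower half-plane, clockwise contour ⇒ F(ω) = -2πi·ΣRes):
  Res_{z = - 17 i} g(z) = \frac{5 i \left(1 - 17 \omega\right) e^{- 17 \omega}}{68} (pole of order 2)
  F(ω) = -2πi·ΣRes = \frac{5 \pi \left(1 - 17 \omega\right) e^{- 17 \omega}}{34}

Case ω < 0 (upper half-plane, counterclockwise contour ⇒ F(ω) = +2πi·ΣRes):
  Res_{z = 17 i} g(z) = \frac{5 i \left(- 17 \omega - 1\right) e^{17 \omega}}{68} (pole of order 2)
  F(ω) = 2πi·ΣRes = \frac{5 \pi \left(17 \omega + 1\right) e^{17 \omega}}{34}

Both cases combine into a single formula in |ω|:

F(ω) = \frac{5 \pi \left(1 - 17 \left|{\omega}\right|\right) e^{- 17 \left|{\omega}\right|}}{34}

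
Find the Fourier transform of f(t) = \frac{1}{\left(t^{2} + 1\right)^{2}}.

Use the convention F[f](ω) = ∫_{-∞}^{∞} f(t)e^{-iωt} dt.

F(ω) = \frac{\pi \left(\left|{\omega}\right| + 1\right) e^{- \left|{\omega}\right|}}{2}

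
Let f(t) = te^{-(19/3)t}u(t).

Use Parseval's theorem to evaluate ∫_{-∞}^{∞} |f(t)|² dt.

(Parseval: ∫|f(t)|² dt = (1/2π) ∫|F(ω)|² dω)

∫|f(t)|² dt = \frac{27}{27436}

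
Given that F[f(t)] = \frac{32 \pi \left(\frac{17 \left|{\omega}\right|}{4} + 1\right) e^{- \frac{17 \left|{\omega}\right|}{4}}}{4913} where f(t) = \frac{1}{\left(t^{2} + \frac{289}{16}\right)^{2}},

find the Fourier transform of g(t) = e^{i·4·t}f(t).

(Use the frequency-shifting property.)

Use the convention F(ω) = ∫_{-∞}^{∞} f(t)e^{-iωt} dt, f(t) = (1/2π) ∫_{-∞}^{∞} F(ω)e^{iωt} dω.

F[g](ω) = \frac{8 \pi \left(17 \left|{\omega - 4}\right| + 4\right) e^{- \frac{17 \left|{\omega - 4}\right|}{4}}}{4913}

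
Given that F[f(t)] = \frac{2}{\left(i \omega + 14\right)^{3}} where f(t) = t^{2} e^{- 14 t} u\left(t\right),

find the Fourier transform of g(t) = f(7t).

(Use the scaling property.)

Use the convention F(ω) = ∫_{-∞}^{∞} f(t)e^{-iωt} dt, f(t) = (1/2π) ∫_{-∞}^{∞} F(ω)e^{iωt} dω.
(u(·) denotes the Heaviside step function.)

F[g](ω) = \frac{98}{\left(i \omega + 98\right)^{3}}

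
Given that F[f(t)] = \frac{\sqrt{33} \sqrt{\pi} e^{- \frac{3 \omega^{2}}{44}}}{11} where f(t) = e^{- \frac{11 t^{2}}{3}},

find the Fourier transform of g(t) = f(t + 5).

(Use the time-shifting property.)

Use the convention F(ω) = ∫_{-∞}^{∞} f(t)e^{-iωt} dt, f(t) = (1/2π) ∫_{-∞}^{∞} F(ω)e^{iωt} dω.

F[g](ω) = \frac{\sqrt{33} \sqrt{\pi} e^{\frac{\omega \left(- 3 \omega + 220 i\right)}{44}}}{11}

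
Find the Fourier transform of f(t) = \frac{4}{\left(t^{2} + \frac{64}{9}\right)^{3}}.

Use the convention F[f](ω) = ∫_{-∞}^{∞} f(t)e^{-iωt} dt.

F(ω) = \frac{27 \pi \left(64 \omega^{2} + 72 \left|{\omega}\right| + 27\right) e^{- \frac{8 \left|{\omega}\right|}{3}}}{65536}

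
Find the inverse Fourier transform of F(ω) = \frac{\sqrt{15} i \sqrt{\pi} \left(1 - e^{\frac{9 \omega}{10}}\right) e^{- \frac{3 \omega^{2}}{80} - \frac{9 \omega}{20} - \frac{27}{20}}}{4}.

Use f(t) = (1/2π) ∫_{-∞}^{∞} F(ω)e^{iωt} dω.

f(t) = 5 e^{- \frac{20 t^{2}}{3}} \sin{\left(6 t \right)}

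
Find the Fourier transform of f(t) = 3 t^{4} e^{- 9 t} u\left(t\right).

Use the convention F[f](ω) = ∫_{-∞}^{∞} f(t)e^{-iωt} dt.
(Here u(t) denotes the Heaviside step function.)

F(ω) = \frac{72}{\left(i \omega + 9\right)^{5}}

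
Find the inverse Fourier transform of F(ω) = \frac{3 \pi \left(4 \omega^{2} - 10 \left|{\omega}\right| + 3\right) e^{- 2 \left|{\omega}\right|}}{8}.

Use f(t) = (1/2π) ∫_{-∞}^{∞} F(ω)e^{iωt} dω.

f(t) = \frac{6 t^{4}}{\left(t^{2} + 4\right)^{3}}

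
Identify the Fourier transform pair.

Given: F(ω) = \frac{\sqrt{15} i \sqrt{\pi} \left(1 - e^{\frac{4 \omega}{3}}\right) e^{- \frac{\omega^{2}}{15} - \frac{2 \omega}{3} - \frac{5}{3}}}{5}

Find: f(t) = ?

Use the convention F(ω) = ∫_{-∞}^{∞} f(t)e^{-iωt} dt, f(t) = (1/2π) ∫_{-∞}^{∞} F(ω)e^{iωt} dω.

f(t) = 3 e^{- \frac{15 t^{2}}{4}} \sin{\left(5 t \right)}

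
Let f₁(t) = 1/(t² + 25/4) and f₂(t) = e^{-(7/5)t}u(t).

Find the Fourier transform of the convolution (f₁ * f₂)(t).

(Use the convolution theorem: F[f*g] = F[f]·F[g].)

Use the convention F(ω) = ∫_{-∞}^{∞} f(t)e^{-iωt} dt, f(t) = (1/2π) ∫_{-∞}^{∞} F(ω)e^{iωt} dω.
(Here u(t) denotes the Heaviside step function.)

F[f₁*f₂](ω) = \frac{2 \pi e^{- \frac{5 \left|{\omega}\right|}{2}}}{5 i \omega + 7}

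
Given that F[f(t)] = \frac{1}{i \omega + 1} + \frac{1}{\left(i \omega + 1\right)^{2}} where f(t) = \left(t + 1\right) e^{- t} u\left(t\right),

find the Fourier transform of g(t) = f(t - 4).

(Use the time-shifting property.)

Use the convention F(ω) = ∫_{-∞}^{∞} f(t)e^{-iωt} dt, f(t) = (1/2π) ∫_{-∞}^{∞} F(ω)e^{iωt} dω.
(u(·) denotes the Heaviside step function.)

F[g](ω) = \frac{\left(- i \omega - 2\right) e^{- 4 i \omega}}{\omega^{2} - 2 i \omega - 1}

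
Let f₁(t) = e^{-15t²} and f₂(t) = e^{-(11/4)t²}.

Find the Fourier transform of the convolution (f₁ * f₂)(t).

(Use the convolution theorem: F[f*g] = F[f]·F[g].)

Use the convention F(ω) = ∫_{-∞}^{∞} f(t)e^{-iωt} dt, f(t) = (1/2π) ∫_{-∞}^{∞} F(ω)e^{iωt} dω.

F[f₁*f₂](ω) = \frac{2 \sqrt{165} \pi e^{- \frac{71 \omega^{2}}{660}}}{165}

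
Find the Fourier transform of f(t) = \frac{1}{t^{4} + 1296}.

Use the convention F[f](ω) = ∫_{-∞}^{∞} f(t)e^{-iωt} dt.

F(ω) = \frac{\pi e^{- 3 \sqrt{2} \left|{\omega}\right|} \sin{\left(3 \sqrt{2} \left|{\omega}\right| + \frac{\pi}{4} \right)}}{216}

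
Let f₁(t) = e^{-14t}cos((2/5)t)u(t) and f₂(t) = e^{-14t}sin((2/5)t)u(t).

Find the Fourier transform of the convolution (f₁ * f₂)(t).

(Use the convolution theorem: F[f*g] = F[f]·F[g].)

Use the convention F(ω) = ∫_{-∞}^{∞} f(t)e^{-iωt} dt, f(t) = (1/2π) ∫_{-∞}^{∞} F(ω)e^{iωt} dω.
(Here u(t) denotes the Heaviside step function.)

F[f₁*f₂](ω) = \frac{250 \left(i \omega + 14\right)}{\left(25 \left(i \omega + 14\right)^{2} + 4\right)^{2}}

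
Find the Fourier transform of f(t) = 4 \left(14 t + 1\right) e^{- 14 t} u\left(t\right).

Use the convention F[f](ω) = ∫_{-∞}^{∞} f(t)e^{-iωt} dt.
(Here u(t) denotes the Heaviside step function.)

F(ω) = \frac{4 \left(- i \omega - 28\right)}{\omega^{2} - 28 i \omega - 196}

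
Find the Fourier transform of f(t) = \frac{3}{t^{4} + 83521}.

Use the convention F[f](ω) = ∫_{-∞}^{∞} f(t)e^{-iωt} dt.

F(ω) = \frac{3 \pi e^{- \frac{17 \sqrt{2} \left|{\omega}\right|}{2}} \sin{\left(\frac{17 \sqrt{2} \left|{\omega}\right|}{2} + \frac{\pi}{4} \right)}}{4913}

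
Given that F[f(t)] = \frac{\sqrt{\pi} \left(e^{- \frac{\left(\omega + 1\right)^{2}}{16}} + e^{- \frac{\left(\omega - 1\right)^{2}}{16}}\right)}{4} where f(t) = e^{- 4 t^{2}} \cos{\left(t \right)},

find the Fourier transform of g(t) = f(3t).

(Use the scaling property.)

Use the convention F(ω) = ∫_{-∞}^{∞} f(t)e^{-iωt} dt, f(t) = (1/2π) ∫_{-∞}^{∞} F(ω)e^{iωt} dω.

F[g](ω) = \frac{\sqrt{\pi} \left(e^{\frac{\omega}{12}} + 1\right) e^{- \frac{\omega^{2}}{144} - \frac{\omega}{24} - \frac{1}{16}}}{12}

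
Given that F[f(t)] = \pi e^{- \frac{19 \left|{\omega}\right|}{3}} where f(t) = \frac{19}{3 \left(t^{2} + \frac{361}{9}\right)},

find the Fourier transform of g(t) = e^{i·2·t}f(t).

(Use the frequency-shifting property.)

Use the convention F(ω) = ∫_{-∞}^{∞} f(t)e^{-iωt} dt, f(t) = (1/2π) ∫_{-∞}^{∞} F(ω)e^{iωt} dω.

F[g](ω) = \pi e^{- \frac{19 \left|{\omega - 2}\right|}{3}}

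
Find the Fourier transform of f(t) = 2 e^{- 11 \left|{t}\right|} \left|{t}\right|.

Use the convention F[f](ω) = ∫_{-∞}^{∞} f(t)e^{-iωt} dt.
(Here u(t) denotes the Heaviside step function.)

F(ω) = \frac{4 \left(121 - \omega^{2}\right)}{\left(\omega^{2} + 121\right)^{2}}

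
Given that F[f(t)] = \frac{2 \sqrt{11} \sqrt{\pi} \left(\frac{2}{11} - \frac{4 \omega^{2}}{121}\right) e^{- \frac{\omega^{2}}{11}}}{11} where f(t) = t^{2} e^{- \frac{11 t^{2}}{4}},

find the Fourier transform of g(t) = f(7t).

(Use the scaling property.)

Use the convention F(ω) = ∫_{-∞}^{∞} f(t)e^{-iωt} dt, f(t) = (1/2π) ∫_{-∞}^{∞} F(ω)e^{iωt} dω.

F[g](ω) = \frac{4 \sqrt{11} \sqrt{\pi} \left(539 - 2 \omega^{2}\right) e^{- \frac{\omega^{2}}{539}}}{456533}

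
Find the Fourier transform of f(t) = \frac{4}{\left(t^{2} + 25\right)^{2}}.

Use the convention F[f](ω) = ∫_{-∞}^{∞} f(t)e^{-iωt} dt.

F(ω) = \frac{2 \pi \left(5 \left|{\omega}\right| + 1\right) e^{- 5 \left|{\omega}\right|}}{125}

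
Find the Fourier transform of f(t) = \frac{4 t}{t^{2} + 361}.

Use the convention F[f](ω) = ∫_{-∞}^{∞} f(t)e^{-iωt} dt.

F(ω) = - 4 i \pi e^{- 19 \left|{\omega}\right|} \operatorname{sign}{\left(\omega \right)}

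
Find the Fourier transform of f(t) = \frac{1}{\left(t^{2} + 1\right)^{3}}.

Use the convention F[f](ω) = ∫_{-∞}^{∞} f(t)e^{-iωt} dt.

F(ω) = \frac{\pi \left(\omega^{2} + 3 \left|{\omega}\right| + 3\right) e^{- \left|{\omega}\right|}}{8}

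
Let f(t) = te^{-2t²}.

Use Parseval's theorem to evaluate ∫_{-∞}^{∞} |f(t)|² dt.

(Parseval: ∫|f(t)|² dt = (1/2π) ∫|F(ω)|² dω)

∫|f(t)|² dt = \frac{\sqrt{\pi}}{16}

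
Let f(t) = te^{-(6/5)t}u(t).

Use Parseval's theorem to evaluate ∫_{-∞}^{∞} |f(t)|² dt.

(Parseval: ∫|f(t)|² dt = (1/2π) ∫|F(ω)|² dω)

∫|f(t)|² dt = \frac{125}{864}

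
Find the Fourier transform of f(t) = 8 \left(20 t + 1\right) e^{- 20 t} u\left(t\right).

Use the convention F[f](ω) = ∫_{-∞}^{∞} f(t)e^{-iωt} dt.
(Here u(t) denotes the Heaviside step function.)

F(ω) = \frac{8 \left(- i \omega - 40\right)}{\omega^{2} - 40 i \omega - 400}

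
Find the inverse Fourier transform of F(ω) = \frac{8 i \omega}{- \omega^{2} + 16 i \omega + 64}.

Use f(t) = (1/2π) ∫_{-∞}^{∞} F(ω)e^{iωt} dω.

f(t) = 8 \left(1 - 8 t\right) e^{- 8 t} u\left(t\right)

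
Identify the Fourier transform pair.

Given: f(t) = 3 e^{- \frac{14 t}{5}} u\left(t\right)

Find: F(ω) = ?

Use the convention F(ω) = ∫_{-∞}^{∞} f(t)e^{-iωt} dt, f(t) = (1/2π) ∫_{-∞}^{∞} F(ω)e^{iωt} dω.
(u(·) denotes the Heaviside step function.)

F(ω) = \frac{15}{5 i \omega + 14}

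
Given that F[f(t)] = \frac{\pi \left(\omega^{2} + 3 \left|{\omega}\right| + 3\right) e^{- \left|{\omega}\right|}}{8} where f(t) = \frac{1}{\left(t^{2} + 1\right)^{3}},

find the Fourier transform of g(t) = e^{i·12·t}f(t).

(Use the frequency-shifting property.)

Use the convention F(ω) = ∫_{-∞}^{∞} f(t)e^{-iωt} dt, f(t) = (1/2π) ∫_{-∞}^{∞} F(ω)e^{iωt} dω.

F[g](ω) = \frac{\pi \left(\left(\omega - 12\right)^{2} + 3 \left|{\omega - 12}\right| + 3\right) e^{- \left|{\omega - 12}\right|}}{8}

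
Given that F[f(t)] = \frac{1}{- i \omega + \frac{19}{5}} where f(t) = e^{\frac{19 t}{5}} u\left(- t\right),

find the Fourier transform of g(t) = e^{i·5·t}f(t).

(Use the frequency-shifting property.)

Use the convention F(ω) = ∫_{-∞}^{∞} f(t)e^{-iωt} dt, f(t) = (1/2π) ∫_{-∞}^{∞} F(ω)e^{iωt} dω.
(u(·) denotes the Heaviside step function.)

F[g](ω) = - \frac{5}{5 i \left(\omega - 5\right) - 19}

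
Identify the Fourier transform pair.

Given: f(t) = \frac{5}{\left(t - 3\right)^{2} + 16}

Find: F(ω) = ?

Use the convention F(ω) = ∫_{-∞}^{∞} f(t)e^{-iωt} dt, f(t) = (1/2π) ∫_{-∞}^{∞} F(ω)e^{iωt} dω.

F(ω) = \frac{5 \pi e^{- 3 i \omega - 4 \left|{\omega}\right|}}{4}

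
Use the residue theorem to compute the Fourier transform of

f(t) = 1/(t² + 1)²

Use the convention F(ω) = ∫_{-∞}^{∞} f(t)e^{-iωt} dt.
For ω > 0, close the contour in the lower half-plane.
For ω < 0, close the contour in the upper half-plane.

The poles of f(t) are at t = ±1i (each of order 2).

Let g(z) = f(z)e^{-iωz}; for large |z| the factor e^{-iωz} decays in the lower half-plane when ω > 0 and in the upper half-plane when ω < 0.

Case ω > 0 (lower half-plane, clockwise contour ⇒ F(ω) = -2πi·ΣRes):
  Res_{z = - i} g(z) = \frac{i \left(\omega + 1\right) e^{- \omega}}{4} (pole of order 2)
  F(ω) = -2πi·ΣRes = \frac{\pi \left(\omega + 1\right) e^{- \omega}}{2}

Case ω < 0 (upper half-plane, counterclockwise contour ⇒ F(ω) = +2πi·ΣRes):
  Res_{z = i} g(z) = \frac{i \left(\omega - 1\right) e^{\omega}}{4} (pole of order 2)
  F(ω) = 2πi·ΣRes = \frac{\pi \left(1 - \omega\right) e^{\omega}}{2}

Both cases combine into a single formula in |ω|:

F(ω) = \frac{\pi \left(\left|{\omega}\right| + 1\right) e^{- \left|{\omega}\right|}}{2}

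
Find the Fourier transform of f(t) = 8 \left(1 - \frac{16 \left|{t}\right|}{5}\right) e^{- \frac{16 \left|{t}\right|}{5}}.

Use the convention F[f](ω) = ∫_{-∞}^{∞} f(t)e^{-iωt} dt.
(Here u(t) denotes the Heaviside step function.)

F(ω) = \frac{64000 \omega^{2}}{\left(25 \omega^{2} + 256\right)^{2}}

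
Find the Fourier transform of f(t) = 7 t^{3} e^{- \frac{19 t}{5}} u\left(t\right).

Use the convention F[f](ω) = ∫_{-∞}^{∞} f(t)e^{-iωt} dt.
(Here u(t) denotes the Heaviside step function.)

F(ω) = \frac{26250}{\left(5 i \omega + 19\right)^{4}}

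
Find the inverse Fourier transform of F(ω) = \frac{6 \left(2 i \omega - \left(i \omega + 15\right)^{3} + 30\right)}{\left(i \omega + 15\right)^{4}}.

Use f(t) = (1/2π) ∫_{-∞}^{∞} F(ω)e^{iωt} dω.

f(t) = 6 \left(t^{2} - 1\right) e^{- 15 t} u\left(t\right)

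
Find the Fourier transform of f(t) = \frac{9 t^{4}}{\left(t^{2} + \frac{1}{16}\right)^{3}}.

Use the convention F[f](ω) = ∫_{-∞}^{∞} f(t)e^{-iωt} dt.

F(ω) = \frac{9 \pi \left(\omega^{2} - 20 \left|{\omega}\right| + 48\right) e^{- \frac{\left|{\omega}\right|}{4}}}{32}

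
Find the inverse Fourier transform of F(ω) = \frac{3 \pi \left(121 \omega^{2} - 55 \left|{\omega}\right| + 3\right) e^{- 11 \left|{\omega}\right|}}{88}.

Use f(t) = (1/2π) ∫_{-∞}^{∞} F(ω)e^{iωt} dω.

f(t) = \frac{3 t^{4}}{\left(t^{2} + 121\right)^{3}}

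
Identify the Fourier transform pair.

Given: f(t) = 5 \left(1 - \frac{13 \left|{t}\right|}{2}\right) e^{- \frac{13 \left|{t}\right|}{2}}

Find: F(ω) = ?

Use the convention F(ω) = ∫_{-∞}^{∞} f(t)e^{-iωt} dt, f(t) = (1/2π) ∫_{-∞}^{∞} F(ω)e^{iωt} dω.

F(ω) = \frac{2080 \omega^{2}}{\left(4 \omega^{2} + 169\right)^{2}}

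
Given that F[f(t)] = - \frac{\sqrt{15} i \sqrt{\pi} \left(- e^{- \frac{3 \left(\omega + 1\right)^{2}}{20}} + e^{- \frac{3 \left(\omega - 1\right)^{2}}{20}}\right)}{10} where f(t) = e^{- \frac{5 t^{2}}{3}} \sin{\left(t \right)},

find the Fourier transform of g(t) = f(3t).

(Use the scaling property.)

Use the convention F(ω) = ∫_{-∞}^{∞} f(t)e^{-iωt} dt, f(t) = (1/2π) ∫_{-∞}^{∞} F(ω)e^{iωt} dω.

F[g](ω) = \frac{\sqrt{15} i \sqrt{\pi} \left(1 - e^{\frac{\omega}{5}}\right) e^{- \frac{\omega^{2}}{60} - \frac{\omega}{10} - \frac{3}{20}}}{30}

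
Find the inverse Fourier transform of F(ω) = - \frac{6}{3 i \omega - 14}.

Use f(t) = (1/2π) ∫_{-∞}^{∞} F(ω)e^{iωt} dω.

f(t) = 2 e^{\frac{14 t}{3}} u\left(- t\right)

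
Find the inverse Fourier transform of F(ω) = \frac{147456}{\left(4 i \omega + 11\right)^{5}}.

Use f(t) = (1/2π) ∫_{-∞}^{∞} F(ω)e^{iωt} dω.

f(t) = 6 t^{4} e^{- \frac{11 t}{4}} u\left(t\right)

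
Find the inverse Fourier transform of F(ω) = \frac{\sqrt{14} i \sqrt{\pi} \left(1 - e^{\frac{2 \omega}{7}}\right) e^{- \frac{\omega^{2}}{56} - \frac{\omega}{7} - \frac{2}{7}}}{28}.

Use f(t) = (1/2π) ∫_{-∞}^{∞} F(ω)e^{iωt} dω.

f(t) = e^{- 14 t^{2}} \sin{\left(4 t \right)}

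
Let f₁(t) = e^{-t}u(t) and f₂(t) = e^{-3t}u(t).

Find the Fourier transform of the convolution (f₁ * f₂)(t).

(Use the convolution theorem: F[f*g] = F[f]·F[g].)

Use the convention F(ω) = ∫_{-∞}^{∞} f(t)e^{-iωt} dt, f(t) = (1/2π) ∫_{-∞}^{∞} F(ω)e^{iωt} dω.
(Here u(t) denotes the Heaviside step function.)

F[f₁*f₂](ω) = \frac{1}{\left(i \omega + 1\right) \left(i \omega + 3\right)}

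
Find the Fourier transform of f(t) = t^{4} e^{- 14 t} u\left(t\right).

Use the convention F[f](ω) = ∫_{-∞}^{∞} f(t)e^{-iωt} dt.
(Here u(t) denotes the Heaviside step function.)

F(ω) = \frac{24}{\left(i \omega + 14\right)^{5}}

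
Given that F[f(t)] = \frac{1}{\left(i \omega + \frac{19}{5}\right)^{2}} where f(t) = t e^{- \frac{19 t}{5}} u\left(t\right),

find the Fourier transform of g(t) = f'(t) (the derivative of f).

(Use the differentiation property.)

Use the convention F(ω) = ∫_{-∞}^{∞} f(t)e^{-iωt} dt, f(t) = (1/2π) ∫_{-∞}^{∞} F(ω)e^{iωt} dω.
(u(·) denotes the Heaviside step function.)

F[g](ω) = \frac{25 i \omega}{\left(5 i \omega + 19\right)^{2}}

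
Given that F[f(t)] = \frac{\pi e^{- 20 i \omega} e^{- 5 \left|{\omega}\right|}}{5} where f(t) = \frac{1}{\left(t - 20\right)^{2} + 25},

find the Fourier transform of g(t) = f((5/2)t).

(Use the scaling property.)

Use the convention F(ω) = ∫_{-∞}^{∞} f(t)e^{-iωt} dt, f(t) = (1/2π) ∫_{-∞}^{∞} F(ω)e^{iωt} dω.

F[g](ω) = \frac{2 \pi e^{- 8 i \omega - 2 \left|{\omega}\right|}}{25}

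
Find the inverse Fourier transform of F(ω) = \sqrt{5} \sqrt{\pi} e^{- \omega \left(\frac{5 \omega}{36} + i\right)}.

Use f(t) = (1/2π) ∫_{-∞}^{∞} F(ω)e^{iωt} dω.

f(t) = 3 e^{- \frac{9 \left(t - 1\right)^{2}}{5}}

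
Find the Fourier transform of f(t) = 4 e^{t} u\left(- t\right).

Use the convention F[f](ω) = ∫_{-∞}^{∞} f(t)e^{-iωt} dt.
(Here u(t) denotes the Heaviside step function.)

F(ω) = \frac{4 i}{\omega + i}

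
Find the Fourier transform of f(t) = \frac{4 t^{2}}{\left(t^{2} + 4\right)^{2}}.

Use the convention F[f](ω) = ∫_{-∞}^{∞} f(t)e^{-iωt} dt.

F(ω) = \pi \left(1 - 2 \left|{\omega}\right|\right) e^{- 2 \left|{\omega}\right|}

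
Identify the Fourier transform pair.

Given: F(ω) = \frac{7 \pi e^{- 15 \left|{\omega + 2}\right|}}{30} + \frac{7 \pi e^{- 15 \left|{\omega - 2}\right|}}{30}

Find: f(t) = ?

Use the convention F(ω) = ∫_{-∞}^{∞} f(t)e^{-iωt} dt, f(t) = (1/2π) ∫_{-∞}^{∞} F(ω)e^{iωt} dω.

f(t) = \frac{7 \cos{\left(2 t \right)}}{t^{2} + 225}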